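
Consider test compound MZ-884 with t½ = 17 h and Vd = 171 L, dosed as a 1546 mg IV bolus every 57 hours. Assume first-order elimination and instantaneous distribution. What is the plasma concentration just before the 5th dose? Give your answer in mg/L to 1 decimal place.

1.0 mg/L

f = (1/2)^(τ/t½) = (1/2)^(57/17) ≈ 0.0979.
C₀ = D/Vd = 1546/171 ≈ 9.041 mg/L.
Before the 5th dose, 4 doses have been given. Superposition: Cmin = C₀·(f + f² + … + f^4).
≈ 9.041 × (0.0979 + 0.0096 + 0.0009 + 0.0001) ≈ 9.041 × 0.1085 ≈ 0.981 mg/L.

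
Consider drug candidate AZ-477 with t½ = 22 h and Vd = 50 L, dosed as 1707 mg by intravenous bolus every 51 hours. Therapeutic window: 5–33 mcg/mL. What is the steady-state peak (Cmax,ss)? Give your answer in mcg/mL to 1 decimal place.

42.7 mcg/mL

τ/t½ = 51/22 ≈ 2.3182, so fraction remaining f = (1/2)^(51/22) ≈ 0.2005.
Accumulation ratio R = 1/(1 − f) ≈ 1/0.7995 ≈ 1.2508.
Single-dose peak C₀ = D/Vd = 1707/50 ≈ 34.140 mcg/mL.
Cmax,ss = C₀/(1 − f) ≈ 34.140/0.7995 ≈ 42.702 mcg/mL.
Peak 42.7 mcg/mL vs MTC 33 mcg/mL: exceeds toxic threshold.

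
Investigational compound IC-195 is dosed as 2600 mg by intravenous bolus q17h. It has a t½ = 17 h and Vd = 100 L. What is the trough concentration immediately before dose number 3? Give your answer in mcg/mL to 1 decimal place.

19.5 mcg/mL

f = (1/2)^(τ/t½) = (1/2)^(17/17) ≈ 0.5000.
C₀ = D/Vd = 2600/100 ≈ 26.000 mcg/mL.
Before the 3rd dose, 2 doses have been given. Superposition: Cmin = C₀·(f + f²).
≈ 26.000 × (0.5000 + 0.2500) ≈ 26.000 × 0.7500 ≈ 19.500 mcg/mL.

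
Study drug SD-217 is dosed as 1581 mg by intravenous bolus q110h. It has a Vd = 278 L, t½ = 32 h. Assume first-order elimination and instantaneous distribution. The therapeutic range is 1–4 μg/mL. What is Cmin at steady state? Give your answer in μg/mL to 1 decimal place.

k = ln2/t½ = ln2/32 ≈ 0.021661 h⁻¹; fraction remaining f = e^(−kτ) = e^(−0.021661×110) ≈ 0.0923.
Each bolus raises the concentration by D/Vd = 1581/278 ≈ 5.687 μg/mL.
Steady-state trough Cmin,ss = C₀·f/(1−f) ≈ 5.687 × 0.0923/0.9077 ≈ 0.578 μg/mL.
Trough 0.6 μg/mL vs MEC 1 μg/mL: subtherapeutic.

0.6 μg/mL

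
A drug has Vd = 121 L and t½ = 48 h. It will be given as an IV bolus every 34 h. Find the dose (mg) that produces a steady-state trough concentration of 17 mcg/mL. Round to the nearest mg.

τ/t½ = 34/48 ≈ 0.70833, so f = (1/2)^(34/48) ≈ 0.612027.
Cmin,ss = (D/Vd)·f/(1−f), so D = Cmin,ss·Vd·(1−f)/f.
D = 17 × 121 × (1−f)/f ≈ 17 × 121 × 0.63391 ≈ 1303.95 mg.

1304 mg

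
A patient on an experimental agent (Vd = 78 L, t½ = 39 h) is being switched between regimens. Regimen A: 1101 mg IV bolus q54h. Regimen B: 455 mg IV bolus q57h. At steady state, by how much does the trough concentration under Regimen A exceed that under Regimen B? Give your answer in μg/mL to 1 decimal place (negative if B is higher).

5.4 μg/mL

Regimen A: f = (1/2)^(54/39) ≈ 0.3830; Cmin,ss = (1101/78)·f/(1−f) ≈ 8.762 μg/mL.
Regimen B: f = (1/2)^(57/39) ≈ 0.3631; Cmin,ss = (455/78)·f/(1−f) ≈ 3.326 μg/mL.
Difference ≈ 8.762 − 3.326 ≈ 5.436 μg/mL.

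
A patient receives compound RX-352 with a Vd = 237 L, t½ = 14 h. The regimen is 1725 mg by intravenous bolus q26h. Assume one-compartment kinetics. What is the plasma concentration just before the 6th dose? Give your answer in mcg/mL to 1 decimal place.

f = (1/2)^(τ/t½) = (1/2)^(26/14) ≈ 0.2760.
C₀ = D/Vd = 1725/237 ≈ 7.278 mcg/mL.
Before the 6th dose, 5 doses have been given. Superposition: Cmin = C₀·(f + f² + … + f^5).
≈ 7.278 × (0.2760 + 0.0762 + 0.0210 + 0.0058 + 0.0016) ≈ 7.278 × 0.3806 ≈ 2.770 mcg/mL.

2.8 mcg/mL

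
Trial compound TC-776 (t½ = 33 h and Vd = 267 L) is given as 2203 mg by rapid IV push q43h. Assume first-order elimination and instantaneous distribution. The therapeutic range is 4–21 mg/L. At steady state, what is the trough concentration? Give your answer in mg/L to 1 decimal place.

k = ln2/t½ = ln2/33 ≈ 0.021004 h⁻¹; fraction remaining f = e^(−kτ) = e^(−0.021004×43) ≈ 0.4053.
Accumulation ratio R = 1/(1 − f) ≈ 1/0.5947 ≈ 1.6815.
Single-dose peak C₀ = D/Vd = 2203/267 ≈ 8.251 mg/L.
Cmax,ss = C₀/(1 − f) ≈ 8.251/0.5947 ≈ 13.874 mg/L.
Steady-state trough Cmin,ss = Cmax,ss·f ≈ 13.874 × 0.4053 ≈ 5.623 mg/L.
Trough 5.6 mg/L vs MEC 4 mg/L: adequate.

5.6 mg/L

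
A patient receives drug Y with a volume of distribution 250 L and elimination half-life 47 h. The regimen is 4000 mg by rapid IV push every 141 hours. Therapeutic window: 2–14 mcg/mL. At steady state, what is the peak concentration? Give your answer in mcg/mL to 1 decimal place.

18.3 mcg/mL

The dosing interval is 3 half-lives, so f = 2^(−3) = 0.125.
Accumulation ratio R = 1/(1 − f) = 1/0.875 = 8/7.
Single-dose peak C₀ = D/Vd = 4000/250 = 16 mcg/mL.
Steady-state peak Cmax,ss = C₀·R = 16 × 8/7 ≈ 18.286 mcg/mL.
Peak 18.3 mcg/mL vs MTC 14 mcg/mL: exceeds toxic threshold.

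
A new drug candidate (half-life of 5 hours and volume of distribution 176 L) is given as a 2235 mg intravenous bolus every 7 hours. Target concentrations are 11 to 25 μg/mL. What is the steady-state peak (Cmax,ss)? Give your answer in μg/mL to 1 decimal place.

k = ln2/t½ = ln2/5 ≈ 0.138629 h⁻¹; fraction remaining f = e^(−kτ) = e^(−0.138629×7) ≈ 0.3789.
At steady state, accumulation factor R = 1/(1 − e^(−kτ)) ≈ 1.6100.
Each bolus raises the concentration by D/Vd = 2235/176 ≈ 12.699 μg/mL.
Cmax,ss = C₀/(1 − f) ≈ 12.699/0.6211 ≈ 20.446 μg/mL.
Peak 20.4 μg/mL vs MTC 25 μg/mL: below toxic threshold.

20.4 μg/mL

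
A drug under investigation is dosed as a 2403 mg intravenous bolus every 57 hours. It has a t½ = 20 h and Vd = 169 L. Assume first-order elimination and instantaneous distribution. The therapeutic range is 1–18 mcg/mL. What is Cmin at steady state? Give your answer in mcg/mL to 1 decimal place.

Over one 57-h interval, 57/20 ≈ 2.85 half-lives elapse, leaving f ≈ 0.1387 of each dose.
Single-dose peak C₀ = D/Vd = 2403/169 ≈ 14.219 mcg/mL.
Steady-state trough Cmin,ss = C₀·f/(1−f) ≈ 14.219 × 0.1387/0.8613 ≈ 2.290 mcg/mL.
Trough 2.3 mcg/mL vs MEC 1 mcg/mL: adequate.

2.3 mcg/mL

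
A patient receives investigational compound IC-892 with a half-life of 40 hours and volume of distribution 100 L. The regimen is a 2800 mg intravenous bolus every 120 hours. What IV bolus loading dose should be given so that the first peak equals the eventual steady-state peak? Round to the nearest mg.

3200 mg

f = (1/2)^(120/40) ≈ 0.125000; accumulation ratio R = 1/(1−f) ≈ 1.14286.
Loading dose to hit Cmax,ss on first dose: D_load = D_maint·R ≈ 2800 × 1.14286 ≈ 3200.01 mg.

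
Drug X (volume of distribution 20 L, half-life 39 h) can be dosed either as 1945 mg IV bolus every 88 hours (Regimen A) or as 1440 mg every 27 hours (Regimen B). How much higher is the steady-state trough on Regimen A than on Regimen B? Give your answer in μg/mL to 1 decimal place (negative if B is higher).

Regimen A: f = (1/2)^(88/39) ≈ 0.2093; Cmin,ss = (1945/20)·f/(1−f) ≈ 25.742 μg/mL.
Regimen B: f = (1/2)^(27/39) ≈ 0.6189; Cmin,ss = (1440/20)·f/(1−f) ≈ 116.927 μg/mL.
Difference ≈ 25.742 − 116.927 ≈ -91.185 μg/mL.

-91.2 μg/mL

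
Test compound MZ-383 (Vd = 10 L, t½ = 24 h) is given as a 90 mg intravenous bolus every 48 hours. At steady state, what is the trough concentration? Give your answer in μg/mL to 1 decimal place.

τ = 48 h = 2 half-lives, so f = (1/2)^2 = 0.25.
Accumulation ratio R = 1/(1 − f) = 1/0.75 = 4/3.
Single-dose peak C₀ = D/Vd = 90/10 = 9 μg/mL.
Steady-state peak Cmax,ss = C₀·R = 9 × 4/3 ≈ 12.000 μg/mL.
Steady-state trough Cmin,ss = Cmax,ss·f ≈ 12.000 × 0.25 ≈ 3.000 μg/mL.

3.0 μg/mL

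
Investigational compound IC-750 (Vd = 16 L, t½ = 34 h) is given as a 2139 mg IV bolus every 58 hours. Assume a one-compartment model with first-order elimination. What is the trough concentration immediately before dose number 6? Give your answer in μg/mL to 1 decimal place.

f = (1/2)^(τ/t½) = (1/2)^(58/34) ≈ 0.3065.
C₀ = D/Vd = 2139/16 ≈ 133.688 μg/mL.
Before the 6th dose, 5 doses have been given. Superposition: Cmin = C₀·(f + f² + … + f^5).
≈ 133.688 × (0.3065 + 0.0939 + 0.0288 + 0.0088 + 0.0027) ≈ 133.688 × 0.4407 ≈ 58.916 μg/mL.

58.9 μg/mL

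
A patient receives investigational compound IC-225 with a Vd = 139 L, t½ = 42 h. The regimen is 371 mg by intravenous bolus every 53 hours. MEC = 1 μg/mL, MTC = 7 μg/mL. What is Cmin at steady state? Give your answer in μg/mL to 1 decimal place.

1.9 μg/mL

Over one 53-h interval, 53/42 ≈ 1.2619 half-lives elapse, leaving f ≈ 0.4170 of each dose.
Single-dose peak C₀ = D/Vd = 371/139 ≈ 2.669 μg/mL.
Steady-state trough Cmin,ss = C₀·f/(1−f) ≈ 2.669 × 0.4170/0.5830 ≈ 1.909 μg/mL.
Trough 1.9 μg/mL vs MEC 1 μg/mL: adequate.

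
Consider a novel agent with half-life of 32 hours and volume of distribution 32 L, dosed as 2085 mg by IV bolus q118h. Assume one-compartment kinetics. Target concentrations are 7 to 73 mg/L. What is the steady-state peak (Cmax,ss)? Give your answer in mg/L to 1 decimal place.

τ/t½ = 118/32 ≈ 3.6875, so fraction remaining f = (1/2)^(118/32) ≈ 0.0776.
At steady state, accumulation factor R = 1/(1 − e^(−kτ)) ≈ 1.0841.
Each bolus raises the concentration by D/Vd = 2085/32 ≈ 65.156 mg/L.
Cmax,ss = C₀/(1 − f) ≈ 65.156/0.9224 ≈ 70.637 mg/L.
Peak 70.6 mg/L vs MTC 73 mg/L: below toxic threshold.

70.6 mg/L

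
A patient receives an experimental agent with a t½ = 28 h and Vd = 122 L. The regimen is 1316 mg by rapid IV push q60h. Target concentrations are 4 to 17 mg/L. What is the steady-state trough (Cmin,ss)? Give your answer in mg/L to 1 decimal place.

τ/t½ = 60/28 ≈ 2.1429, so fraction remaining f = (1/2)^(60/28) ≈ 0.2264.
At steady state, accumulation factor R = 1/(1 − e^(−kτ)) ≈ 1.2927.
Each bolus raises the concentration by D/Vd = 1316/122 ≈ 10.787 mg/L.
Steady-state peak Cmax,ss = C₀·R ≈ 10.787 × 1.2927 ≈ 13.944 mg/L.
Steady-state trough Cmin,ss = Cmax,ss·f ≈ 13.944 × 0.2264 ≈ 3.157 mg/L.
Trough 3.2 mg/L vs MEC 4 mg/L: subtherapeutic.

3.2 mg/L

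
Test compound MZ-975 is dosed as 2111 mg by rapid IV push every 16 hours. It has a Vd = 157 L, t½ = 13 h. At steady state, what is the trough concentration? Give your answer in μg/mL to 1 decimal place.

10.0 μg/mL

τ/t½ = 16/13 ≈ 1.2308, so fraction remaining f = (1/2)^(16/13) ≈ 0.4261.
At steady state, accumulation factor R = 1/(1 − e^(−kτ)) ≈ 1.7425.
Single-dose peak C₀ = D/Vd = 2111/157 ≈ 13.446 μg/mL.
Cmax,ss = C₀/(1 − f) ≈ 13.446/0.5739 ≈ 23.429 μg/mL.
One interval later, Cmin,ss = Cmax,ss·e^(−kτ) ≈ 23.429 × 0.4261 ≈ 9.983 μg/mL.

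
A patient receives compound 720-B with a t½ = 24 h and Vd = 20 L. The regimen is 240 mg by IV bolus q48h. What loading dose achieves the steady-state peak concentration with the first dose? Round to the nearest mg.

f = (1/2)^(48/24) ≈ 0.250000; accumulation ratio R = 1/(1−f) ≈ 1.33333.
Loading dose to hit Cmax,ss on first dose: D_load = D_maint·R ≈ 240 × 1.33333 ≈ 320.00 mg.

320 mg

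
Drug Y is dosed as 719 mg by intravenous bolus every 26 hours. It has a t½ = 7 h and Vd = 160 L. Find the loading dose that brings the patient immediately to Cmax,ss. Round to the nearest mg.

778 mg

f = (1/2)^(26/7) ≈ 0.076188; accumulation ratio R = 1/(1−f) ≈ 1.08247.
Loading dose to hit Cmax,ss on first dose: D_load = D_maint·R ≈ 719 × 1.08247 ≈ 778.30 mg.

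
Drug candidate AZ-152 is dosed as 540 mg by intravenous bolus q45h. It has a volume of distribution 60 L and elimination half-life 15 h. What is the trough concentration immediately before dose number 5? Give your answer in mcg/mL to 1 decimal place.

f = (1/2)^(τ/t½) = (1/2)^(45/15) ≈ 0.1250.
C₀ = D/Vd = 540/60 ≈ 9.000 mcg/mL.
Before the 5th dose, 4 doses have been given. Superposition: Cmin = C₀·(f + f² + … + f^4).
≈ 9.000 × (0.1250 + 0.0156 + 0.0020 + 0.0002) ≈ 9.000 × 0.1428 ≈ 1.285 mcg/mL.

1.3 mcg/mL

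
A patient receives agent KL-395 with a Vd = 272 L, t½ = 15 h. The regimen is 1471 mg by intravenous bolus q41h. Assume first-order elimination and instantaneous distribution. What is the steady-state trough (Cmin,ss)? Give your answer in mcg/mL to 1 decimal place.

1.0 mcg/mL

k = ln2/t½ = ln2/15 ≈ 0.046210 h⁻¹; fraction remaining f = e^(−kτ) = e^(−0.046210×41) ≈ 0.1504.
At steady state, accumulation factor R = 1/(1 − e^(−kτ)) ≈ 1.1770.
Single-dose peak C₀ = D/Vd = 1471/272 ≈ 5.408 mcg/mL.
Cmax,ss = C₀/(1 − f) ≈ 5.408/0.8496 ≈ 6.365 mcg/mL.
One interval later, Cmin,ss = Cmax,ss·e^(−kτ) ≈ 6.365 × 0.1504 ≈ 0.957 mcg/mL.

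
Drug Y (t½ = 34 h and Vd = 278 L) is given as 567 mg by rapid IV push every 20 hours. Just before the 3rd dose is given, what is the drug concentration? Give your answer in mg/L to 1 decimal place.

2.3 mg/L

f = (1/2)^(τ/t½) = (1/2)^(20/34) ≈ 0.6652.
C₀ = D/Vd = 567/278 ≈ 2.040 mg/L.
Before the 3rd dose, 2 doses have been given. Superposition: Cmin = C₀·(f + f²).
≈ 2.040 × (0.6652 + 0.4425) ≈ 2.040 × 1.1077 ≈ 2.260 mg/L.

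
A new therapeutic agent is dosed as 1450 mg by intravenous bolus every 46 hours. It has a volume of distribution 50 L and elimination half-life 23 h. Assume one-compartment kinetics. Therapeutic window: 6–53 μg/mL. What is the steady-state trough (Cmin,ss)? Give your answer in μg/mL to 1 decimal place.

9.7 μg/mL

τ = 46 h = 2 half-lives, so f = (1/2)^2 = 0.25.
Accumulation ratio R = 1/(1 − f) = 1/0.75 = 4/3.
Single-dose peak C₀ = D/Vd = 1450/50 = 29 μg/mL.
Steady-state peak Cmax,ss = C₀·R = 29 × 4/3 ≈ 38.667 μg/mL.
Steady-state trough Cmin,ss = Cmax,ss·f ≈ 38.667 × 0.25 ≈ 9.667 μg/mL.
Trough 9.7 μg/mL vs MEC 6 μg/mL: adequate.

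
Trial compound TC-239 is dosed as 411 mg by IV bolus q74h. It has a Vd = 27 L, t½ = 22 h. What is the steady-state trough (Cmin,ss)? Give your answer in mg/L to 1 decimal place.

1.6 mg/L

Over one 74-h interval, 74/22 ≈ 3.3636 half-lives elapse, leaving f ≈ 0.0972 of each dose.
Accumulation ratio R = 1/(1 − f) ≈ 1/0.9028 ≈ 1.1077.
Single-dose peak C₀ = D/Vd = 411/27 ≈ 15.222 mg/L.
Cmax,ss = C₀/(1 − f) ≈ 15.222/0.9028 ≈ 16.861 mg/L.
One interval later, Cmin,ss = Cmax,ss·e^(−kτ) ≈ 16.861 × 0.0972 ≈ 1.639 mg/L.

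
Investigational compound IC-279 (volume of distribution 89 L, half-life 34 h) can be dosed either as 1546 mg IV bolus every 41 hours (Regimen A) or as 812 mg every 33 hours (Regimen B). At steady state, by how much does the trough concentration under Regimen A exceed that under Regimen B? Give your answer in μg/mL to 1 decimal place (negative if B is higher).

Regimen A: f = (1/2)^(41/34) ≈ 0.4335; Cmin,ss = (1546/89)·f/(1−f) ≈ 13.293 μg/mL.
Regimen B: f = (1/2)^(33/34) ≈ 0.5103; Cmin,ss = (812/89)·f/(1−f) ≈ 9.507 μg/mL.
Difference ≈ 13.293 − 9.507 ≈ 3.786 μg/mL.

3.8 μg/mL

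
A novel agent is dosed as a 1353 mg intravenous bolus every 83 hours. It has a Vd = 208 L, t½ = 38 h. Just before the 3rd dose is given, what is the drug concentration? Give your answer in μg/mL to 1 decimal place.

f = (1/2)^(τ/t½) = (1/2)^(83/38) ≈ 0.2200.
C₀ = D/Vd = 1353/208 ≈ 6.505 μg/mL.
Before the 3rd dose, 2 doses have been given. Superposition: Cmin = C₀·(f + f²).
≈ 6.505 × (0.2200 + 0.0484) ≈ 6.505 × 0.2684 ≈ 1.746 μg/mL.

1.7 μg/mL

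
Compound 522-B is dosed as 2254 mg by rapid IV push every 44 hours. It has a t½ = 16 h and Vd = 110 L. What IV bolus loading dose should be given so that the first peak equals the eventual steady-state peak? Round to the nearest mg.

2648 mg

f = (1/2)^(44/16) ≈ 0.148651; accumulation ratio R = 1/(1−f) ≈ 1.17461.
Loading dose to hit Cmax,ss on first dose: D_load = D_maint·R ≈ 2254 × 1.17461 ≈ 2647.57 mg.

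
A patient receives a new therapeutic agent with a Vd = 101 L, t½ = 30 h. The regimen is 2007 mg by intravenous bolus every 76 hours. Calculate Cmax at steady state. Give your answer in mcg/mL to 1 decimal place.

24.0 mcg/mL

τ/t½ = 76/30 ≈ 2.5333, so fraction remaining f = (1/2)^(76/30) ≈ 0.1727.
Accumulation ratio R = 1/(1 − f) ≈ 1/0.8273 ≈ 1.2088.
Each bolus raises the concentration by D/Vd = 2007/101 ≈ 19.871 mcg/mL.
Cmax,ss = C₀/(1 − f) ≈ 19.871/0.8273 ≈ 24.019 mcg/mL.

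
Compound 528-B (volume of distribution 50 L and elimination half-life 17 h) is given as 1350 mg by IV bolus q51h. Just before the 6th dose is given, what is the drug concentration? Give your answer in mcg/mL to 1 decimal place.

f = (1/2)^(τ/t½) = (1/2)^(51/17) ≈ 0.1250.
C₀ = D/Vd = 1350/50 ≈ 27.000 mcg/mL.
Before the 6th dose, 5 doses have been given. Superposition: Cmin = C₀·(f + f² + … + f^5).
≈ 27.000 × (0.1250 + 0.0156 + 0.0020 + 0.0002 + 0.0000) ≈ 27.000 × 0.1428 ≈ 3.856 mcg/mL.

3.9 mcg/mL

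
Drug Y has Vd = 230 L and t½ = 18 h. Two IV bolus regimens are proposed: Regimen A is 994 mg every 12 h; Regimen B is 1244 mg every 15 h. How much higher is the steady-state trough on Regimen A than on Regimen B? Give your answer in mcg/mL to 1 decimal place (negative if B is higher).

0.4 mcg/mL

Regimen A: f = (1/2)^(12/18) ≈ 0.6300; Cmin,ss = (994/230)·f/(1−f) ≈ 7.359 mcg/mL.
Regimen B: f = (1/2)^(15/18) ≈ 0.5612; Cmin,ss = (1244/230)·f/(1−f) ≈ 6.917 mcg/mL.
Difference ≈ 7.359 − 6.917 ≈ 0.442 mcg/mL.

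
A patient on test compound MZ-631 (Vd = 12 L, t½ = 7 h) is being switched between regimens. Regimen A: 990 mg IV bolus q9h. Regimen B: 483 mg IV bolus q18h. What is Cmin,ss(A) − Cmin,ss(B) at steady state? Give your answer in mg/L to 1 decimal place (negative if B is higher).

49.2 mg/L

Regimen A: f = (1/2)^(9/7) ≈ 0.4102; Cmin,ss = (990/12)·f/(1−f) ≈ 57.378 mg/L.
Regimen B: f = (1/2)^(18/7) ≈ 0.1682; Cmin,ss = (483/12)·f/(1−f) ≈ 8.139 mg/L.
Difference ≈ 57.378 − 8.139 ≈ 49.239 mg/L.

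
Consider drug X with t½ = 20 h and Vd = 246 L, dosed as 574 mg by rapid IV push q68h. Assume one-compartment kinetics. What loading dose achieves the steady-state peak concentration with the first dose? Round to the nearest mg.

f = (1/2)^(68/20) ≈ 0.094732; accumulation ratio R = 1/(1−f) ≈ 1.10465.
Loading dose to hit Cmax,ss on first dose: D_load = D_maint·R ≈ 574 × 1.10465 ≈ 634.07 mg.

634 mg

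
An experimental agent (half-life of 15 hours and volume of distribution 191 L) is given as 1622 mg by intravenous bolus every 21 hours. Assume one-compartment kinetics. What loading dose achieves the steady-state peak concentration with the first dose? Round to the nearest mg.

f = (1/2)^(21/15) ≈ 0.378929; accumulation ratio R = 1/(1−f) ≈ 1.61012.
Loading dose to hit Cmax,ss on first dose: D_load = D_maint·R ≈ 1622 × 1.61012 ≈ 2611.61 mg.

2612 mg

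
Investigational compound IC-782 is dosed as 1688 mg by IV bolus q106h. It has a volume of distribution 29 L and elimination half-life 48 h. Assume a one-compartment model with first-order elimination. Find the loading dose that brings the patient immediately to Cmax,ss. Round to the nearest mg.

f = (1/2)^(106/48) ≈ 0.216384; accumulation ratio R = 1/(1−f) ≈ 1.27614.
Loading dose to hit Cmax,ss on first dose: D_load = D_maint·R ≈ 1688 × 1.27614 ≈ 2154.12 mg.

2154 mg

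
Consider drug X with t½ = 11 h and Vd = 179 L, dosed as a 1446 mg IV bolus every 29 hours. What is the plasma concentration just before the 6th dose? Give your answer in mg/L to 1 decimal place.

1.5 mg/L

f = (1/2)^(τ/t½) = (1/2)^(29/11) ≈ 0.1608.
C₀ = D/Vd = 1446/179 ≈ 8.078 mg/L.
Before the 6th dose, 5 doses have been given. Superposition: Cmin = C₀·(f + f² + … + f^5).
≈ 8.078 × (0.1608 + 0.0259 + 0.0042 + 0.0007 + 0.0001) ≈ 8.078 × 0.1917 ≈ 1.549 mg/L.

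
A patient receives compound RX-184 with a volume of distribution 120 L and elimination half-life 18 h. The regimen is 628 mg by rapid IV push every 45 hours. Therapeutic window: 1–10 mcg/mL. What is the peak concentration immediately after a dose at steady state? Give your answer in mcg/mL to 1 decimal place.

Over one 45-h interval, 45/18 ≈ 2.5 half-lives elapse, leaving f ≈ 0.1768 of each dose.
Accumulation ratio R = 1/(1 − f) ≈ 1/0.8232 ≈ 1.2148.
Single-dose peak C₀ = D/Vd = 628/120 ≈ 5.233 mcg/mL.
Steady-state peak Cmax,ss = C₀·R ≈ 5.233 × 1.2148 ≈ 6.357 mcg/mL.
Peak 6.4 mcg/mL vs MTC 10 mcg/mL: below toxic threshold.

6.4 mcg/mL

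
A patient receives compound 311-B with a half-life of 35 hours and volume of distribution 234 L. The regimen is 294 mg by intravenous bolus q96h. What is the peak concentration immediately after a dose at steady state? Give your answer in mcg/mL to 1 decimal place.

k = ln2/t½ = ln2/35 ≈ 0.019804 h⁻¹; fraction remaining f = e^(−kτ) = e^(−0.019804×96) ≈ 0.1494.
Accumulation ratio R = 1/(1 − f) ≈ 1/0.8506 ≈ 1.1756.
Each bolus raises the concentration by D/Vd = 294/234 ≈ 1.256 mcg/mL.
Steady-state peak Cmax,ss = C₀·R ≈ 1.256 × 1.1756 ≈ 1.477 mcg/mL.

1.5 mcg/mL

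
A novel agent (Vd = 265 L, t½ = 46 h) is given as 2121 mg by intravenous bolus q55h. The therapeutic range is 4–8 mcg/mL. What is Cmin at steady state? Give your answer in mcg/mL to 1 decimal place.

6.2 mcg/mL

τ/t½ = 55/46 ≈ 1.1957, so fraction remaining f = (1/2)^(55/46) ≈ 0.4366.
At steady state, accumulation factor R = 1/(1 − e^(−kτ)) ≈ 1.7749.
Single-dose peak C₀ = D/Vd = 2121/265 ≈ 8.004 mcg/mL.
Cmax,ss = C₀/(1 − f) ≈ 8.004/0.5634 ≈ 14.207 mcg/mL.
Steady-state trough Cmin,ss = Cmax,ss·f ≈ 14.207 × 0.4366 ≈ 6.203 mcg/mL.
Trough 6.2 mcg/mL vs MEC 4 mcg/mL: adequate.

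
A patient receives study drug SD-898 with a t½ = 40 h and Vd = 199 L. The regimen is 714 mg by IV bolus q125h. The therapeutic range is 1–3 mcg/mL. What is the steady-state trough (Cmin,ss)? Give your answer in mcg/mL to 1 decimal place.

k = ln2/t½ = ln2/40 ≈ 0.017329 h⁻¹; fraction remaining f = e^(−kτ) = e^(−0.017329×125) ≈ 0.1146.
Each bolus raises the concentration by D/Vd = 714/199 ≈ 3.588 mcg/mL.
Steady-state trough Cmin,ss = C₀·f/(1−f) ≈ 3.588 × 0.1146/0.8854 ≈ 0.464 mcg/mL.
Trough 0.5 mcg/mL vs MEC 1 mcg/mL: subtherapeutic.

0.5 mcg/mL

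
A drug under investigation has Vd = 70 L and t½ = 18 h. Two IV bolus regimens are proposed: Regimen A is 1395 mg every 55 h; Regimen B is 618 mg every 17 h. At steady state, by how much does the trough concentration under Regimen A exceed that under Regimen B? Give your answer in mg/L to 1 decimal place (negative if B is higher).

Regimen A: f = (1/2)^(55/18) ≈ 0.1203; Cmin,ss = (1395/70)·f/(1−f) ≈ 2.725 mg/L.
Regimen B: f = (1/2)^(17/18) ≈ 0.5196; Cmin,ss = (618/70)·f/(1−f) ≈ 9.549 mg/L.
Difference ≈ 2.725 − 9.549 ≈ -6.824 mg/L.

-6.8 mg/L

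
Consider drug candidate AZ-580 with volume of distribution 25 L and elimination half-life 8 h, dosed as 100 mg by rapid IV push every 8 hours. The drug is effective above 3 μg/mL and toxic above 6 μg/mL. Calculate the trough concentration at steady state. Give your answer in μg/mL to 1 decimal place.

τ = 8 h = 1 half-life, so f = (1/2)^1 = 0.5.
Accumulation ratio R = 1/(1 − f) = 1/0.5 = 2/1.
Single-dose peak C₀ = D/Vd = 100/25 = 4 μg/mL.
Steady-state peak Cmax,ss = C₀·R = 4 × 2/1 ≈ 8.000 μg/mL.
Steady-state trough Cmin,ss = Cmax,ss·f ≈ 8.000 × 0.5 ≈ 4.000 μg/mL.
Trough 4.0 μg/mL vs MEC 3 μg/mL: adequate.

4.0 μg/mL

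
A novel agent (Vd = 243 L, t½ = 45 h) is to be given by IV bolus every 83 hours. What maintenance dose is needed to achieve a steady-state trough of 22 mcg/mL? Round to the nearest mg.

τ/t½ = 83/45 ≈ 1.8444, so f = (1/2)^(83/45) ≈ 0.278463.
Cmin,ss = (D/Vd)·f/(1−f), so D = Cmin,ss·Vd·(1−f)/f.
D = 22 × 243 × (1−f)/f ≈ 22 × 243 × 2.59114 ≈ 13852.23 mg.

13852 mg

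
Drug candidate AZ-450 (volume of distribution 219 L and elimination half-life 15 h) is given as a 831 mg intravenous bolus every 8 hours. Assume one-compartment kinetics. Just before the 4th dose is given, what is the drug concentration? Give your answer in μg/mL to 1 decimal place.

f = (1/2)^(τ/t½) = (1/2)^(8/15) ≈ 0.6910.
C₀ = D/Vd = 831/219 ≈ 3.795 μg/mL.
Before the 4th dose, 3 doses have been given. Superposition: Cmin = C₀·(f + f² + … + f^3).
≈ 3.795 × (0.6910 + 0.4775 + 0.3299) ≈ 3.795 × 1.4984 ≈ 5.686 μg/mL.

5.7 μg/mL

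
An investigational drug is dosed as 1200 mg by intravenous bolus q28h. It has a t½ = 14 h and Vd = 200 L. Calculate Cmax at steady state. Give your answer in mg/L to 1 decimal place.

The dosing interval is 2 half-lives, so f = 2^(−2) = 0.25.
Accumulation ratio R = 1/(1 − f) = 1/0.75 = 4/3.
Single-dose peak C₀ = D/Vd = 1200/200 = 6 mg/L.
Steady-state peak Cmax,ss = C₀·R = 6 × 4/3 ≈ 8.000 mg/L.

8.0 mg/L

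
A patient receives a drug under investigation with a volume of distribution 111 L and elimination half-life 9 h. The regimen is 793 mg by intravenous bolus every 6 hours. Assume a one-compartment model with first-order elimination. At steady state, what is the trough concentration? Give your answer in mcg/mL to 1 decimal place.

12.2 mcg/mL

τ/t½ = 6/9 ≈ 0.66667, so fraction remaining f = (1/2)^(6/9) ≈ 0.6300.
At steady state, accumulation factor R = 1/(1 − e^(−kτ)) ≈ 2.7027.
Single-dose peak C₀ = D/Vd = 793/111 ≈ 7.144 mcg/mL.
Steady-state peak Cmax,ss = C₀·R ≈ 7.144 × 2.7027 ≈ 19.308 mcg/mL.
Steady-state trough Cmin,ss = Cmax,ss·f ≈ 19.308 × 0.6300 ≈ 12.164 mcg/mL.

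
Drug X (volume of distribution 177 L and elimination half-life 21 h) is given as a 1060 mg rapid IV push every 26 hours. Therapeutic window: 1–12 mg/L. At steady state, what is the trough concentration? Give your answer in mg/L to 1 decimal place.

k = ln2/t½ = ln2/21 ≈ 0.033007 h⁻¹; fraction remaining f = e^(−kτ) = e^(−0.033007×26) ≈ 0.4239.
At steady state, accumulation factor R = 1/(1 − e^(−kτ)) ≈ 1.7358.
Single-dose peak C₀ = D/Vd = 1060/177 ≈ 5.989 mg/L.
Cmax,ss = C₀/(1 − f) ≈ 5.989/0.5761 ≈ 10.396 mg/L.
One interval later, Cmin,ss = Cmax,ss·e^(−kτ) ≈ 10.396 × 0.4239 ≈ 4.407 mg/L.
Trough 4.4 mg/L vs MEC 1 mg/L: adequate.

4.4 mg/L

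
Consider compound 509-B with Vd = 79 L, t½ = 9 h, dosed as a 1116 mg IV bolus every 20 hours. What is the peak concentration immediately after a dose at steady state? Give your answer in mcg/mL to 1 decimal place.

18.0 mcg/mL

k = ln2/t½ = ln2/9 ≈ 0.077016 h⁻¹; fraction remaining f = e^(−kτ) = e^(−0.077016×20) ≈ 0.2143.
At steady state, accumulation factor R = 1/(1 − e^(−kτ)) ≈ 1.2728.
Single-dose peak C₀ = D/Vd = 1116/79 ≈ 14.127 mcg/mL.
Steady-state peak Cmax,ss = C₀·R ≈ 14.127 × 1.2728 ≈ 17.981 mcg/mL.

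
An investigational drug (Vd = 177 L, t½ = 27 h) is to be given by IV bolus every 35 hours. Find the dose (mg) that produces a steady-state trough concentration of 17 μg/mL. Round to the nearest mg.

τ/t½ = 35/27 ≈ 1.2963, so f = (1/2)^(35/27) ≈ 0.407170.
Cmin,ss = (D/Vd)·f/(1−f), so D = Cmin,ss·Vd·(1−f)/f.
D = 17 × 177 × (1−f)/f ≈ 17 × 177 × 1.45598 ≈ 4381.04 mg.

4381 mg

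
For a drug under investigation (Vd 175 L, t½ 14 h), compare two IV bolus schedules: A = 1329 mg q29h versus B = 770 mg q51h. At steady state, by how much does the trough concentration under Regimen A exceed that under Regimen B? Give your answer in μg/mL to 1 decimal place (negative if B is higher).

2.0 μg/mL

Regimen A: f = (1/2)^(29/14) ≈ 0.2379; Cmin,ss = (1329/175)·f/(1−f) ≈ 2.371 μg/mL.
Regimen B: f = (1/2)^(51/14) ≈ 0.0801; Cmin,ss = (770/175)·f/(1−f) ≈ 0.383 μg/mL.
Difference ≈ 2.371 − 0.383 ≈ 1.988 μg/mL.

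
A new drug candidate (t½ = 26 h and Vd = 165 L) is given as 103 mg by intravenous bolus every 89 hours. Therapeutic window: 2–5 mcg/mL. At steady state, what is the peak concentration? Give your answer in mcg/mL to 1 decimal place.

0.7 mcg/mL

Over one 89-h interval, 89/26 ≈ 3.4231 half-lives elapse, leaving f ≈ 0.0932 of each dose.
Accumulation ratio R = 1/(1 − f) ≈ 1/0.9068 ≈ 1.1028.
Single-dose peak C₀ = D/Vd = 103/165 ≈ 0.624 mcg/mL.
Steady-state peak Cmax,ss = C₀·R ≈ 0.624 × 1.1028 ≈ 0.688 mcg/mL.
Peak 0.7 mcg/mL vs MTC 5 mcg/mL: below toxic threshold.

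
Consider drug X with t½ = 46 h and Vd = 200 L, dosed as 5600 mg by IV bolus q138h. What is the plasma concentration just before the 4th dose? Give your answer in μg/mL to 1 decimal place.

f = (1/2)^(τ/t½) = (1/2)^(138/46) ≈ 0.1250.
C₀ = D/Vd = 5600/200 ≈ 28.000 μg/mL.
Before the 4th dose, 3 doses have been given. Superposition: Cmin = C₀·(f + f² + … + f^3).
≈ 28.000 × (0.1250 + 0.0156 + 0.0020) ≈ 28.000 × 0.1426 ≈ 3.993 μg/mL.

4.0 μg/mL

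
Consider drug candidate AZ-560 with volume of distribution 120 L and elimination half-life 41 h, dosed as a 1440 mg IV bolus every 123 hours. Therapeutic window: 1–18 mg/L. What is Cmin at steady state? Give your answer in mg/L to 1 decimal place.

1.7 mg/L

τ = 123 h = 3 half-lives, so f = (1/2)^3 = 0.125.
At steady state, R = 1/(1 − 0.125) = 8/7.
Single-dose peak C₀ = D/Vd = 1440/120 = 12 mg/L.
Steady-state peak Cmax,ss = C₀·R = 12 × 8/7 ≈ 13.714 mg/L.
Steady-state trough Cmin,ss = Cmax,ss·f ≈ 13.714 × 0.125 ≈ 1.714 mg/L.
Trough 1.7 mg/L vs MEC 1 mg/L: adequate.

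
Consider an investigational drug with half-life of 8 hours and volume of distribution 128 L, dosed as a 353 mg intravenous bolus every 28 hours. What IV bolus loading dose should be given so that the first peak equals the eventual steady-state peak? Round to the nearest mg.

f = (1/2)^(28/8) ≈ 0.088388; accumulation ratio R = 1/(1−f) ≈ 1.09696.
Loading dose to hit Cmax,ss on first dose: D_load = D_maint·R ≈ 353 × 1.09696 ≈ 387.23 mg.

387 mg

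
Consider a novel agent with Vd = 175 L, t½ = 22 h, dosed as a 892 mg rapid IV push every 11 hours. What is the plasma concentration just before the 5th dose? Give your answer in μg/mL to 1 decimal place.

9.2 μg/mL

f = (1/2)^(τ/t½) = (1/2)^(11/22) ≈ 0.7071.
C₀ = D/Vd = 892/175 ≈ 5.097 μg/mL.
Before the 5th dose, 4 doses have been given. Superposition: Cmin = C₀·(f + f² + … + f^4).
≈ 5.097 × (0.7071 + 0.5000 + 0.3535 + 0.2500) ≈ 5.097 × 1.8106 ≈ 9.229 μg/mL.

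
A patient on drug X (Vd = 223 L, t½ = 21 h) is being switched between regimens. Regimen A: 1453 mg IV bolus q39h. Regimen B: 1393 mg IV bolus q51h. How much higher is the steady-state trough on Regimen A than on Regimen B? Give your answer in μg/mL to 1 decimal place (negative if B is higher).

Regimen A: f = (1/2)^(39/21) ≈ 0.2760; Cmin,ss = (1453/223)·f/(1−f) ≈ 2.484 μg/mL.
Regimen B: f = (1/2)^(51/21) ≈ 0.1857; Cmin,ss = (1393/223)·f/(1−f) ≈ 1.425 μg/mL.
Difference ≈ 2.484 − 1.425 ≈ 1.059 μg/mL.

1.1 μg/mL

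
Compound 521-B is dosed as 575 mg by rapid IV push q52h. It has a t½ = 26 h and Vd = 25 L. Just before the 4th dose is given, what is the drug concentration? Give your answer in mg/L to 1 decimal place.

7.5 mg/L

f = (1/2)^(τ/t½) = (1/2)^(52/26) ≈ 0.2500.
C₀ = D/Vd = 575/25 ≈ 23.000 mg/L.
Before the 4th dose, 3 doses have been given. Superposition: Cmin = C₀·(f + f² + … + f^3).
≈ 23.000 × (0.2500 + 0.0625 + 0.0156) ≈ 23.000 × 0.3281 ≈ 7.546 mg/L.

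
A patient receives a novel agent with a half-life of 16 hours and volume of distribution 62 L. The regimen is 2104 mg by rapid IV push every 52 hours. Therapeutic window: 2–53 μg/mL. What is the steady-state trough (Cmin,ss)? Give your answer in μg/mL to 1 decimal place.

k = ln2/t½ = ln2/16 ≈ 0.043322 h⁻¹; fraction remaining f = e^(−kτ) = e^(−0.043322×52) ≈ 0.1051.
Accumulation ratio R = 1/(1 − f) ≈ 1/0.8949 ≈ 1.1174.
Single-dose peak C₀ = D/Vd = 2104/62 ≈ 33.935 μg/mL.
Cmax,ss = C₀/(1 − f) ≈ 33.935/0.8949 ≈ 37.920 μg/mL.
One interval later, Cmin,ss = Cmax,ss·e^(−kτ) ≈ 37.920 × 0.1051 ≈ 3.985 μg/mL.
Trough 4.0 μg/mL vs MEC 2 μg/mL: adequate.

4.0 μg/mL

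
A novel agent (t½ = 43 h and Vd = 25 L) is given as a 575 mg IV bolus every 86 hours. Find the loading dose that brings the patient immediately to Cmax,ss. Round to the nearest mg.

767 mg

f = (1/2)^(86/43) ≈ 0.250000; accumulation ratio R = 1/(1−f) ≈ 1.33333.
Loading dose to hit Cmax,ss on first dose: D_load = D_maint·R ≈ 575 × 1.33333 ≈ 766.66 mg.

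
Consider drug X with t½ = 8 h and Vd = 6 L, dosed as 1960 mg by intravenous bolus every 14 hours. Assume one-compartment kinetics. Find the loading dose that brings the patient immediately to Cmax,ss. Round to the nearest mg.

2789 mg

f = (1/2)^(14/8) ≈ 0.297302; accumulation ratio R = 1/(1−f) ≈ 1.42309.
Loading dose to hit Cmax,ss on first dose: D_load = D_maint·R ≈ 1960 × 1.42309 ≈ 2789.26 mg.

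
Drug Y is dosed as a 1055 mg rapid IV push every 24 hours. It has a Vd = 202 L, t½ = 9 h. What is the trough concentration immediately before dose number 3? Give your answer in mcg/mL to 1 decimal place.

f = (1/2)^(τ/t½) = (1/2)^(24/9) ≈ 0.1575.
C₀ = D/Vd = 1055/202 ≈ 5.223 mcg/mL.
Before the 3rd dose, 2 doses have been given. Superposition: Cmin = C₀·(f + f²).
≈ 5.223 × (0.1575 + 0.0248) ≈ 5.223 × 0.1823 ≈ 0.952 mcg/mL.

1.0 mcg/mL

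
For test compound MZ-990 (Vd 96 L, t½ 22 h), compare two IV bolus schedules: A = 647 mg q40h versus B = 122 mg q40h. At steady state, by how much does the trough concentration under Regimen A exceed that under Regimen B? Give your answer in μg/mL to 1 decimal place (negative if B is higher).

2.2 μg/mL

Regimen A: f = (1/2)^(40/22) ≈ 0.2836; Cmin,ss = (647/96)·f/(1−f) ≈ 2.668 μg/mL.
Regimen B: f = (1/2)^(40/22) ≈ 0.2836; Cmin,ss = (122/96)·f/(1−f) ≈ 0.503 μg/mL.
Difference ≈ 2.668 − 0.503 ≈ 2.165 μg/mL.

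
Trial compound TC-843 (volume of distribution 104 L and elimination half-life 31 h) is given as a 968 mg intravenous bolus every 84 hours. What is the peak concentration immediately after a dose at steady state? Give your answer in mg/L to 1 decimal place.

Over one 84-h interval, 84/31 ≈ 2.7097 half-lives elapse, leaving f ≈ 0.1529 of each dose.
At steady state, accumulation factor R = 1/(1 − e^(−kτ)) ≈ 1.1805.
Each bolus raises the concentration by D/Vd = 968/104 ≈ 9.308 mg/L.
Steady-state peak Cmax,ss = C₀·R ≈ 9.308 × 1.1805 ≈ 10.988 mg/L.

11.0 mg/L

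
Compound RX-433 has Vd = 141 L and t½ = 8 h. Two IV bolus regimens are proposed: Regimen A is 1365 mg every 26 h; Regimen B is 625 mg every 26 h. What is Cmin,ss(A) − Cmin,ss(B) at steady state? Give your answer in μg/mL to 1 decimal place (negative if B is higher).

Regimen A: f = (1/2)^(26/8) ≈ 0.1051; Cmin,ss = (1365/141)·f/(1−f) ≈ 1.137 μg/mL.
Regimen B: f = (1/2)^(26/8) ≈ 0.1051; Cmin,ss = (625/141)·f/(1−f) ≈ 0.521 μg/mL.
Difference ≈ 1.137 − 0.521 ≈ 0.616 μg/mL.

0.6 μg/mL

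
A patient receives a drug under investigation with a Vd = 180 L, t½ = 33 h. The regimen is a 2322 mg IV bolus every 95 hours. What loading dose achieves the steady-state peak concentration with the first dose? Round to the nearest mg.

f = (1/2)^(95/33) ≈ 0.135956; accumulation ratio R = 1/(1−f) ≈ 1.15735.
Loading dose to hit Cmax,ss on first dose: D_load = D_maint·R ≈ 2322 × 1.15735 ≈ 2687.37 mg.

2687 mg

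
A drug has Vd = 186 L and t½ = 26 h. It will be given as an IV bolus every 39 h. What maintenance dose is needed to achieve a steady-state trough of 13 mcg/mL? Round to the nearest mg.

4421 mg

τ/t½ = 39/26 ≈ 1.5, so f = (1/2)^(39/26) ≈ 0.353553.
Cmin,ss = (D/Vd)·f/(1−f), so D = Cmin,ss·Vd·(1−f)/f.
D = 13 × 186 × (1−f)/f ≈ 13 × 186 × 1.82843 ≈ 4421.14 mg.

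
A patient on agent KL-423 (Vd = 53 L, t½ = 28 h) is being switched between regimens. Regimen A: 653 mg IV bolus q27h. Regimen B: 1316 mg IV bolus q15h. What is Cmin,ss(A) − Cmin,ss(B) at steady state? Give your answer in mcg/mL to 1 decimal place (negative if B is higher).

-42.3 mcg/mL

Regimen A: f = (1/2)^(27/28) ≈ 0.5125; Cmin,ss = (653/53)·f/(1−f) ≈ 12.953 mcg/mL.
Regimen B: f = (1/2)^(15/28) ≈ 0.6898; Cmin,ss = (1316/53)·f/(1−f) ≈ 55.216 mcg/mL.
Difference ≈ 12.953 − 55.216 ≈ -42.263 mcg/mL.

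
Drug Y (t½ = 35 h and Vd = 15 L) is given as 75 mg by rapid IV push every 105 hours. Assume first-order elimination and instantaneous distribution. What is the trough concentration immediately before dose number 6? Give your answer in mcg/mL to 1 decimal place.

f = (1/2)^(τ/t½) = (1/2)^(105/35) ≈ 0.1250.
C₀ = D/Vd = 75/15 ≈ 5.000 mcg/mL.
Before the 6th dose, 5 doses have been given. Superposition: Cmin = C₀·(f + f² + … + f^5).
≈ 5.000 × (0.1250 + 0.0156 + 0.0020 + 0.0002 + 0.0000) ≈ 5.000 × 0.1428 ≈ 0.714 mcg/mL.

0.7 mcg/mL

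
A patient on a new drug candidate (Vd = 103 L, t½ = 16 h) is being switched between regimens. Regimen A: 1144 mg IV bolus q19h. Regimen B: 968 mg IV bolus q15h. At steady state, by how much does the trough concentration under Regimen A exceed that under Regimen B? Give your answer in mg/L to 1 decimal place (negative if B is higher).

-1.6 mg/L

Regimen A: f = (1/2)^(19/16) ≈ 0.4391; Cmin,ss = (1144/103)·f/(1−f) ≈ 8.695 mg/L.
Regimen B: f = (1/2)^(15/16) ≈ 0.5221; Cmin,ss = (968/103)·f/(1−f) ≈ 10.267 mg/L.
Difference ≈ 8.695 − 10.267 ≈ -1.572 mg/L.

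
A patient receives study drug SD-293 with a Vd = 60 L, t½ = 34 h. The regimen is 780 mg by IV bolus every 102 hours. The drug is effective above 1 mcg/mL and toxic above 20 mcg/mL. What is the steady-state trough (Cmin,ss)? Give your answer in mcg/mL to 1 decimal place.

The dosing interval is 3 half-lives, so f = 2^(−3) = 0.125.
Accumulation ratio R = 1/(1 − f) = 1/0.875 = 8/7.
Single-dose peak C₀ = D/Vd = 780/60 = 13 mcg/mL.
Steady-state peak Cmax,ss = C₀·R = 13 × 8/7 ≈ 14.857 mcg/mL.
Steady-state trough Cmin,ss = Cmax,ss·f ≈ 14.857 × 0.125 ≈ 1.857 mcg/mL.
Trough 1.9 mcg/mL vs MEC 1 mcg/mL: adequate.

1.9 mcg/mL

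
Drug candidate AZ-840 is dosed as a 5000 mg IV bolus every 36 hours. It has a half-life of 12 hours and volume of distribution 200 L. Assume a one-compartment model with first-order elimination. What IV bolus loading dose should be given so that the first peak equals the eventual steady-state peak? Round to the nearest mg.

f = (1/2)^(36/12) ≈ 0.125000; accumulation ratio R = 1/(1−f) ≈ 1.14286.
Loading dose to hit Cmax,ss on first dose: D_load = D_maint·R ≈ 5000 × 1.14286 ≈ 5714.30 mg.

5714 mg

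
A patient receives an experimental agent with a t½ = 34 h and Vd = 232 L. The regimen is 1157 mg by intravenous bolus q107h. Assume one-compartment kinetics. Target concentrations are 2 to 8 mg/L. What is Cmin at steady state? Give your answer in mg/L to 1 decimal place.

Over one 107-h interval, 107/34 ≈ 3.1471 half-lives elapse, leaving f ≈ 0.1129 of each dose.
Single-dose peak C₀ = D/Vd = 1157/232 ≈ 4.987 mg/L.
Steady-state trough Cmin,ss = C₀·f/(1−f) ≈ 4.987 × 0.1129/0.8871 ≈ 0.635 mg/L.
Trough 0.6 mg/L vs MEC 2 mg/L: subtherapeutic.

0.6 mg/L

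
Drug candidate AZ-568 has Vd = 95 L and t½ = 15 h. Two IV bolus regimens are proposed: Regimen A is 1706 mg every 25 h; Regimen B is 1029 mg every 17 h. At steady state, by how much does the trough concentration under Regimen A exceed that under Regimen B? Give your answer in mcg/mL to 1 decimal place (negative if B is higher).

-0.8 mcg/mL

Regimen A: f = (1/2)^(25/15) ≈ 0.3150; Cmin,ss = (1706/95)·f/(1−f) ≈ 8.258 mcg/mL.
Regimen B: f = (1/2)^(17/15) ≈ 0.4559; Cmin,ss = (1029/95)·f/(1−f) ≈ 9.076 mcg/mL.
Difference ≈ 8.258 − 9.076 ≈ -0.818 mcg/mL.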